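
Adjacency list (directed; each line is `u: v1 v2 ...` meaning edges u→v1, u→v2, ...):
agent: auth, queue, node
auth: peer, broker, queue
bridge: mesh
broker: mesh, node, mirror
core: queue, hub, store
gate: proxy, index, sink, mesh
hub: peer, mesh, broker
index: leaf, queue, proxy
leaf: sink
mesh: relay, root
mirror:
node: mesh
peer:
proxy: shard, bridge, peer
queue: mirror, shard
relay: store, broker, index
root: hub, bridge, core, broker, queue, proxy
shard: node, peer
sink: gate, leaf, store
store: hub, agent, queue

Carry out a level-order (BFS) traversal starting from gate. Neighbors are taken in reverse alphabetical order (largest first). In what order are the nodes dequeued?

gate, sink, proxy, mesh, index, store, leaf, shard, peer, bridge, root, relay, queue, hub, agent, node, core, broker, mirror, auth

Visit gate; enqueue sink, proxy, mesh, index → queue [sink, proxy, mesh, index]
Visit sink; enqueue store, leaf → queue [proxy, mesh, index, store, leaf]
Visit proxy; enqueue shard, peer, bridge → queue [mesh, index, store, leaf, shard, peer, bridge]
Visit mesh; enqueue root, relay → queue [index, store, leaf, shard, peer, bridge, root, relay]
Visit index; enqueue queue → queue [store, leaf, shard, peer, bridge, root, relay, queue]
Visit store; enqueue hub, agent → queue [leaf, shard, peer, bridge, root, relay, queue, hub, agent]
Visit leaf → queue [shard, peer, bridge, root, relay, queue, hub, agent]
Visit shard; enqueue node → queue [peer, bridge, root, relay, queue, hub, agent, node]
Visit peer → queue [bridge, root, relay, queue, hub, agent, node]
Visit bridge → queue [root, relay, queue, hub, agent, node]
Visit root; enqueue core, broker → queue [relay, queue, hub, agent, node, core, broker]
Visit relay → queue [queue, hub, agent, node, core, broker]
Visit queue; enqueue mirror → queue [hub, agent, node, core, broker, mirror]
Visit hub → queue [agent, node, core, broker, mirror]
Visit agent; enqueue auth → queue [node, core, broker, mirror, auth]
Visit node → queue [core, broker, mirror, auth]
Visit core → queue [broker, mirror, auth]
Visit broker → queue [mirror, auth]
Visit mirror → queue [auth]
Visit auth → queue []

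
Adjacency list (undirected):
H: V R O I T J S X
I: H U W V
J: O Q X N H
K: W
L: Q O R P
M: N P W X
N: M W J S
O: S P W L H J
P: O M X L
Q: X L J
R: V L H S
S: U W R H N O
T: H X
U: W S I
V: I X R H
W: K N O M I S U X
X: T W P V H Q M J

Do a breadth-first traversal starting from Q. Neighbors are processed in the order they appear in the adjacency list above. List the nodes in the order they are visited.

Q, X, L, J, T, W, P, V, H, M, O, R, N, K, I, S, U

Visit Q; enqueue X, L, J → queue [X, L, J]
Visit X; enqueue T, W, P, V, H, M → queue [L, J, T, W, P, V, H, M]
Visit L; enqueue O, R → queue [J, T, W, P, V, H, M, O, R]
Visit J; enqueue N → queue [T, W, P, V, H, M, O, R, N]
Visit T → queue [W, P, V, H, M, O, R, N]
Visit W; enqueue K, I, S, U → queue [P, V, H, M, O, R, N, K, I, S, U]
Visit P → queue [V, H, M, O, R, N, K, I, S, U]
Visit V → queue [H, M, O, R, N, K, I, S, U]
Visit H → queue [M, O, R, N, K, I, S, U]
Visit M → queue [O, R, N, K, I, S, U]
Visit O → queue [R, N, K, I, S, U]
Visit R → queue [N, K, I, S, U]
Visit N → queue [K, I, S, U]
Visit K → queue [I, S, U]
Visit I → queue [S, U]
Visit S → queue [U]
Visit U → queue []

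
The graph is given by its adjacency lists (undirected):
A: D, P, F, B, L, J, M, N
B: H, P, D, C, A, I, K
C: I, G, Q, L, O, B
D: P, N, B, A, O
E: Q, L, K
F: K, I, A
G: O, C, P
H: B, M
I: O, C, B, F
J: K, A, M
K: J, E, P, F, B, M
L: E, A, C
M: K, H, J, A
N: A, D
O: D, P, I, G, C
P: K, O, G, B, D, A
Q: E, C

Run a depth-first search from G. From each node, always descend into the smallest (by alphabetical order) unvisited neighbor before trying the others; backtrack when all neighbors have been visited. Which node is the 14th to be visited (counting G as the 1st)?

J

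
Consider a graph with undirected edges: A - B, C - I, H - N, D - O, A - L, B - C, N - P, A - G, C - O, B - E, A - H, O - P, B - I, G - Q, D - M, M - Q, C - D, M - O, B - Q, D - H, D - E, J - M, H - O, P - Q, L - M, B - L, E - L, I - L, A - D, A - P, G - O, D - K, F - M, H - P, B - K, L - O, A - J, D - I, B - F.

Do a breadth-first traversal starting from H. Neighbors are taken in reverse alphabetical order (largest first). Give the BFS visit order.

H P O N D A Q M L G C K I E J B F

Visit H; enqueue P, O, N, D, A → queue [P, O, N, D, A]
Visit P; enqueue Q → queue [O, N, D, A, Q]
Visit O; enqueue M, L, G, C → queue [N, D, A, Q, M, L, G, C]
Visit N → queue [D, A, Q, M, L, G, C]
Visit D; enqueue K, I, E → queue [A, Q, M, L, G, C, K, I, E]
Visit A; enqueue J, B → queue [Q, M, L, G, C, K, I, E, J, B]
Visit Q → queue [M, L, G, C, K, I, E, J, B]
Visit M; enqueue F → queue [L, G, C, K, I, E, J, B, F]
Visit L → queue [G, C, K, I, E, J, B, F]
Visit G → queue [C, K, I, E, J, B, F]
Visit C → queue [K, I, E, J, B, F]
Visit K → queue [I, E, J, B, F]
Visit I → queue [E, J, B, F]
Visit E → queue [J, B, F]
Visit J → queue [B, F]
Visit B → queue [F]
Visit F → queue []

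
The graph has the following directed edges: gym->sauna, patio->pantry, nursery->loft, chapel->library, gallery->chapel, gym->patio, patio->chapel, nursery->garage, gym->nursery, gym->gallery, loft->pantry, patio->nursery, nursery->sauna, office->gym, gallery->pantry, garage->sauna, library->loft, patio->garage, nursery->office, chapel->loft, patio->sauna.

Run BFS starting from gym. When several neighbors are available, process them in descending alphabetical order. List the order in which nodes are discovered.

Visit gym; enqueue sauna, patio, nursery, gallery → queue [sauna, patio, nursery, gallery]
Visit sauna → queue [patio, nursery, gallery]
Visit patio; enqueue pantry, garage, chapel → queue [nursery, gallery, pantry, garage, chapel]
Visit nursery; enqueue office, loft → queue [gallery, pantry, garage, chapel, office, loft]
Visit gallery → queue [pantry, garage, chapel, office, loft]
Visit pantry → queue [garage, chapel, office, loft]
Visit garage → queue [chapel, office, loft]
Visit chapel; enqueue library → queue [office, loft, library]
Visit office → queue [loft, library]
Visit loft → queue [library]
Visit library → queue []

gym, sauna, patio, nursery, gallery, pantry, garage, chapel, office, loft, library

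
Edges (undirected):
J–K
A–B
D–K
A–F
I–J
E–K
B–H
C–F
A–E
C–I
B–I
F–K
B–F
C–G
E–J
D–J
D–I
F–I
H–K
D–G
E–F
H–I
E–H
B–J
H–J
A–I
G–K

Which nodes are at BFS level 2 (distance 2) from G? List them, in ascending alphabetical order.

Level 0: G
Level 1: C, D, K
Level 2: E, F, H, I, J
Level 3: A, B

E, F, H, I, J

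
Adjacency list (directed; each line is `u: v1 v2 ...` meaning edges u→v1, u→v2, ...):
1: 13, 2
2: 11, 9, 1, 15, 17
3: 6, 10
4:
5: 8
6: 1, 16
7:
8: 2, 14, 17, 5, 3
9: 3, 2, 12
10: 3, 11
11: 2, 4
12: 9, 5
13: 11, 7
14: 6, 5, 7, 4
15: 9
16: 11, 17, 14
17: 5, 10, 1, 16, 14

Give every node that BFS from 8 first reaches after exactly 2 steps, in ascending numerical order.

1, 4, 6, 7, 9, 10, 11, 15, 16

Level 0: 8
Level 1: 2, 3, 5, 14, 17
Level 2: 1, 4, 6, 7, 9, 10, 11, 15, 16
Level 3: 12, 13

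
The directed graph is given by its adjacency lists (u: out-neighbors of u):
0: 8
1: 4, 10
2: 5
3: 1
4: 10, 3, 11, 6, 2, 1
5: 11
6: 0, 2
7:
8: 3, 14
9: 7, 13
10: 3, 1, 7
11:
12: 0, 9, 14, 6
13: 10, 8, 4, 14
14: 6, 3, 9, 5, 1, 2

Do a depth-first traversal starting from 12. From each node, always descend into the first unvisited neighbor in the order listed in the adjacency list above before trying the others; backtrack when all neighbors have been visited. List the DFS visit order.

Visit 12
12 → 0
0 → 8
8 → 3
3 → 1
1 → 4
4 → 10
10 → 7
4 → 11
4 → 6
6 → 2
2 → 5
8 → 14
14 → 9
9 → 13

12 → 0 → 8 → 3 → 1 → 4 → 10 → 7 → 11 → 6 → 2 → 5 → 14 → 9 → 13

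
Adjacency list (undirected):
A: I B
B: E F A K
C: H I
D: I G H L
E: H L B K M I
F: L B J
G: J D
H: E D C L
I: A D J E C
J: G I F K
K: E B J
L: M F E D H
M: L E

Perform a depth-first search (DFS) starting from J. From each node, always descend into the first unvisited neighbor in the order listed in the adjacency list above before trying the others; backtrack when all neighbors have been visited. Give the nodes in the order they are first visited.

J, G, D, I, A, B, E, H, C, L, M, F, K

Visit J
J → G
G → D
D → I
I → A
A → B
B → E
E → H
H → C
H → L
L → M
L → F
E → K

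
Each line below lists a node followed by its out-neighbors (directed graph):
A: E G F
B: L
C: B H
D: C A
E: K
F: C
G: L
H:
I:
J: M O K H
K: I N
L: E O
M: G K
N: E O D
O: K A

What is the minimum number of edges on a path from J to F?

3

Level 0: J
Level 1: H, K, M, O
Level 2: A, G, I, N
Level 3: D, E, F, L
Level 4: C
Level 5: B
F first appears at level 3.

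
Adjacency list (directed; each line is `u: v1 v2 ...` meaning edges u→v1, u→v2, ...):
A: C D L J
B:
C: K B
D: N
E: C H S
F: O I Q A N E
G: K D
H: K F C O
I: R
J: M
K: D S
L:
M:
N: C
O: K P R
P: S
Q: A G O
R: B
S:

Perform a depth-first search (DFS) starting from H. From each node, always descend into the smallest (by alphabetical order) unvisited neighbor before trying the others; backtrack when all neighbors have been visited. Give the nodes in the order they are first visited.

Visit H
H → C
C → B
C → K
K → D
D → N
K → S
H → F
F → A
A → J
J → M
A → L
F → E
F → I
I → R
F → O
O → P
F → Q
Q → G

H → C → B → K → D → N → S → F → A → J → M → L → E → I → R → O → P → Q → G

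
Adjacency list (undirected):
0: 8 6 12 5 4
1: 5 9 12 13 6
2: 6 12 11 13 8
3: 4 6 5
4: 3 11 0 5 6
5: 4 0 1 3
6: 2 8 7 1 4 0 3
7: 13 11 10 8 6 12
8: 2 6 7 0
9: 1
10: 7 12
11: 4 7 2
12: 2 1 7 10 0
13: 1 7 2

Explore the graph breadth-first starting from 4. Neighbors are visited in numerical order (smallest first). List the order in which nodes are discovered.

Visit 4; enqueue 0, 3, 5, 6, 11 → queue [0, 3, 5, 6, 11]
Visit 0; enqueue 8, 12 → queue [3, 5, 6, 11, 8, 12]
Visit 3 → queue [5, 6, 11, 8, 12]
Visit 5; enqueue 1 → queue [6, 11, 8, 12, 1]
Visit 6; enqueue 2, 7 → queue [11, 8, 12, 1, 2, 7]
Visit 11 → queue [8, 12, 1, 2, 7]
Visit 8 → queue [12, 1, 2, 7]
Visit 12; enqueue 10 → queue [1, 2, 7, 10]
Visit 1; enqueue 9, 13 → queue [2, 7, 10, 9, 13]
Visit 2 → queue [7, 10, 9, 13]
Visit 7 → queue [10, 9, 13]
Visit 10 → queue [9, 13]
Visit 9 → queue [13]
Visit 13 → queue []

4, 0, 3, 5, 6, 11, 8, 12, 1, 2, 7, 10, 9, 13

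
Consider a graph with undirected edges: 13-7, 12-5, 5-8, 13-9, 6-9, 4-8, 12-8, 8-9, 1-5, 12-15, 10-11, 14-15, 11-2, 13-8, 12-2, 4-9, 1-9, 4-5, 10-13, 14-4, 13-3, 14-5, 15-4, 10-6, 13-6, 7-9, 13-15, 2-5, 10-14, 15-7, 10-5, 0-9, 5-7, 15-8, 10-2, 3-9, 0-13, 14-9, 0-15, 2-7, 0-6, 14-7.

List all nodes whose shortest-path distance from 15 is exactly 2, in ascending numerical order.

Level 0: 15
Level 1: 0, 4, 7, 8, 12, 13, 14
Level 2: 2, 3, 5, 6, 9, 10
Level 3: 1, 11

2, 3, 5, 6, 9, 10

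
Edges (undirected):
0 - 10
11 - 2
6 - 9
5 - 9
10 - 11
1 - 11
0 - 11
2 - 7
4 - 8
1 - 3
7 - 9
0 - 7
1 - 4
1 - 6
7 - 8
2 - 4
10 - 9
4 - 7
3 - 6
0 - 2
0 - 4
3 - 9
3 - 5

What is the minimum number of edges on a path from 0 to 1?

Level 0: 0
Level 1: 2, 4, 7, 10, 11
Level 2: 1, 8, 9
Level 3: 3, 5, 6
1 first appears at level 2.

2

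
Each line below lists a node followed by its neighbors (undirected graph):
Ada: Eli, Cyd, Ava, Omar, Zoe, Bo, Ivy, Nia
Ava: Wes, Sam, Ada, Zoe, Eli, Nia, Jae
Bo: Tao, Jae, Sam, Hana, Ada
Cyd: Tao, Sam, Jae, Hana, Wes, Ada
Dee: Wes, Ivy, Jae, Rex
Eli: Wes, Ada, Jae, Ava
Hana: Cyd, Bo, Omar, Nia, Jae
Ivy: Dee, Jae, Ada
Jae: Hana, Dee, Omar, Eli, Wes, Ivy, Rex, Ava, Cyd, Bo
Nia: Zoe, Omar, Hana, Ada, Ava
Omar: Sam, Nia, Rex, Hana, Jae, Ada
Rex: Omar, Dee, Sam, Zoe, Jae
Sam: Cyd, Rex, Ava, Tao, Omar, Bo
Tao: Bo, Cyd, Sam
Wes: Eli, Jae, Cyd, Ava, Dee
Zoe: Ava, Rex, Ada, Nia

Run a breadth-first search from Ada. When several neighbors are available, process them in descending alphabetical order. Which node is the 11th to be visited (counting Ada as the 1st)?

Visit Ada; enqueue Zoe, Omar, Nia, Ivy, Eli, Cyd, Bo, Ava → queue [Zoe, Omar, Nia, Ivy, Eli, Cyd, Bo, Ava]
Visit Zoe; enqueue Rex → queue [Omar, Nia, Ivy, Eli, Cyd, Bo, Ava, Rex]
Visit Omar; enqueue Sam, Jae, Hana → queue [Nia, Ivy, Eli, Cyd, Bo, Ava, Rex, Sam, Jae, Hana]
Visit Nia → queue [Ivy, Eli, Cyd, Bo, Ava, Rex, Sam, Jae, Hana]
Visit Ivy; enqueue Dee → queue [Eli, Cyd, Bo, Ava, Rex, Sam, Jae, Hana, Dee]
Visit Eli; enqueue Wes → queue [Cyd, Bo, Ava, Rex, Sam, Jae, Hana, Dee, Wes]
Visit Cyd; enqueue Tao → queue [Bo, Ava, Rex, Sam, Jae, Hana, Dee, Wes, Tao]
Visit Bo → queue [Ava, Rex, Sam, Jae, Hana, Dee, Wes, Tao]
Visit Ava → queue [Rex, Sam, Jae, Hana, Dee, Wes, Tao]
Visit Rex → queue [Sam, Jae, Hana, Dee, Wes, Tao]
Visit Sam → queue [Jae, Hana, Dee, Wes, Tao]
Visit Jae → queue [Hana, Dee, Wes, Tao]
Visit Hana → queue [Dee, Wes, Tao]
Visit Dee → queue [Wes, Tao]
Visit Wes → queue [Tao]
Visit Tao → queue []

Visit order: Ada, Zoe, Omar, Nia, Ivy, Eli, Cyd, Bo, Ava, Rex, Sam, Jae, Hana, Dee, Wes, Tao

Sam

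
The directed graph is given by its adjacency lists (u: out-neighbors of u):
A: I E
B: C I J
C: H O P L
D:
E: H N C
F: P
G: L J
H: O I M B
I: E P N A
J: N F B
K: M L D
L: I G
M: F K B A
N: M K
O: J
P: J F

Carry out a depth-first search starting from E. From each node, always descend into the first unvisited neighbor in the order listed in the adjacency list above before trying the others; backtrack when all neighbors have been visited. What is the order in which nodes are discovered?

E H O J N M F P K L I A G D B C

Visit E
E → H
H → O
O → J
J → N
N → M
M → F
F → P
M → K
K → L
L → I
I → A
L → G
K → D
M → B
B → C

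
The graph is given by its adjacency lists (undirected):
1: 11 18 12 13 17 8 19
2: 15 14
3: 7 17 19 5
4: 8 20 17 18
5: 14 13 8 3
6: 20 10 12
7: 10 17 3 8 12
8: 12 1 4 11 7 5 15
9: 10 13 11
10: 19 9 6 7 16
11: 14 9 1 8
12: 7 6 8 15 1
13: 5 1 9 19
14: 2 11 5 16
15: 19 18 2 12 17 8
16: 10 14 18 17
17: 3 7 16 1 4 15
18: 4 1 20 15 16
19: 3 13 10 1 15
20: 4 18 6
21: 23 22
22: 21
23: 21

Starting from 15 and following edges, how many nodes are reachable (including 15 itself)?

20

BFS from 15 visits: 15, 19, 18, 2, 12, 17, 8, 3, 13, 10, 1, 4, 20, 16, 14, 7, 6, 11, 5, 9
Reachable nodes: 20 of 23 total.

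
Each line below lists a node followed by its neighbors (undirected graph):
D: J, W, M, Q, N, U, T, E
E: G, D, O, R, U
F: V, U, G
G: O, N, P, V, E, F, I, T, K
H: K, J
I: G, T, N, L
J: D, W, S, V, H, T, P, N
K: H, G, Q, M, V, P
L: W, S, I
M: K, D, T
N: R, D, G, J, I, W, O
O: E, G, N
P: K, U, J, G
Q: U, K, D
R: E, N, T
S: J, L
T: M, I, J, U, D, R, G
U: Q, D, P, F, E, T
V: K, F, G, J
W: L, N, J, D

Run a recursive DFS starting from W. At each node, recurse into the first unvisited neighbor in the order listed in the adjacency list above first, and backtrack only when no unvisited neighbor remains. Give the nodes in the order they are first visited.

W → L → S → J → D → M → K → H → G → O → E → R → N → I → T → U → Q → P → F → V

Visit W
W → L
L → S
S → J
J → D
D → M
M → K
K → H
K → G
G → O
O → E
E → R
R → N
N → I
I → T
T → U
U → Q
U → P
U → F
F → V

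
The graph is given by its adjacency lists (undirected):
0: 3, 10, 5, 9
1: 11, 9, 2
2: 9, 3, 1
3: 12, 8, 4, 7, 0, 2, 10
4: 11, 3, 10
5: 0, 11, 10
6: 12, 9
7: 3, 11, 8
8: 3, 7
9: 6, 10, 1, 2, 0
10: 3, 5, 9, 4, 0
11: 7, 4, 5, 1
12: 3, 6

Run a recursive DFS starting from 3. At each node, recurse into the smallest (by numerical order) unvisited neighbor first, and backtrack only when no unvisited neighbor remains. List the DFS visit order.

Visit 3
3 → 0
0 → 5
5 → 10
10 → 4
4 → 11
11 → 1
1 → 2
2 → 9
9 → 6
6 → 12
11 → 7
7 → 8

3, 0, 5, 10, 4, 11, 1, 2, 9, 6, 12, 7, 8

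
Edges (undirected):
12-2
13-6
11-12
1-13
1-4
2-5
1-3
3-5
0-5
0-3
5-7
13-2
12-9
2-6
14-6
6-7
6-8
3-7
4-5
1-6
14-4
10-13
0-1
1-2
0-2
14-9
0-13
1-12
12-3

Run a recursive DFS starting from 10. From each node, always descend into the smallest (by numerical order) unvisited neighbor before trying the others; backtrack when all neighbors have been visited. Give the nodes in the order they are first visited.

10 → 13 → 0 → 1 → 2 → 5 → 3 → 7 → 6 → 8 → 14 → 4 → 9 → 12 → 11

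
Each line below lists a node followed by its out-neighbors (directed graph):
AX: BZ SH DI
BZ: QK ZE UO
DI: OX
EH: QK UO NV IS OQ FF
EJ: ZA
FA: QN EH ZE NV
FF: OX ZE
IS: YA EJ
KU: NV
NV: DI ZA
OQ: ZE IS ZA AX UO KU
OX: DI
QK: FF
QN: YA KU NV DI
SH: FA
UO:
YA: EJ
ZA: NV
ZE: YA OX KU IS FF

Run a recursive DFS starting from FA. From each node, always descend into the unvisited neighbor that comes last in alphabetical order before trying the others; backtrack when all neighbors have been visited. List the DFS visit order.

FA -> ZE -> YA -> EJ -> ZA -> NV -> DI -> OX -> KU -> IS -> FF -> QN -> EH -> UO -> QK -> OQ -> AX -> SH -> BZ

Visit FA
FA → ZE
ZE → YA
YA → EJ
EJ → ZA
ZA → NV
NV → DI
DI → OX
ZE → KU
ZE → IS
ZE → FF
FA → QN
FA → EH
EH → UO
EH → QK
EH → OQ
OQ → AX
AX → SH
AX → BZ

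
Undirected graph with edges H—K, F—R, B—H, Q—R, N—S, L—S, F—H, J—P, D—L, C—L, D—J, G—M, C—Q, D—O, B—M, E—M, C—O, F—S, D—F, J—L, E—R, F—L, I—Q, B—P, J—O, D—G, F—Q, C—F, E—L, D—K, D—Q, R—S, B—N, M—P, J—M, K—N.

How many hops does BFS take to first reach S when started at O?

Level 0: O
Level 1: C, D, J
Level 2: F, G, K, L, M, P, Q
Level 3: B, E, H, I, N, R, S
S first appears at level 3.

3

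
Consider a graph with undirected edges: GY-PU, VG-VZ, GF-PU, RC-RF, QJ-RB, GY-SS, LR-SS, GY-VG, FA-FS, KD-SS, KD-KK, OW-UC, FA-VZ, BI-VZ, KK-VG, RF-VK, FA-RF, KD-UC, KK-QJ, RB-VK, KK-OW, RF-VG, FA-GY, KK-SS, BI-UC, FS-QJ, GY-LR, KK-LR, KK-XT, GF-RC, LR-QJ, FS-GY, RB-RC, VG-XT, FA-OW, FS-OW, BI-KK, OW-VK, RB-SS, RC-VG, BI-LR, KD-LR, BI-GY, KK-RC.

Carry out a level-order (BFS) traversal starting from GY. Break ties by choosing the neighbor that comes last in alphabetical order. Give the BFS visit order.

GY VG SS PU LR FS FA BI XT VZ RF RC KK RB KD GF QJ OW UC VK

Visit GY; enqueue VG, SS, PU, LR, FS, FA, BI → queue [VG, SS, PU, LR, FS, FA, BI]
Visit VG; enqueue XT, VZ, RF, RC, KK → queue [SS, PU, LR, FS, FA, BI, XT, VZ, RF, RC, KK]
Visit SS; enqueue RB, KD → queue [PU, LR, FS, FA, BI, XT, VZ, RF, RC, KK, RB, KD]
Visit PU; enqueue GF → queue [LR, FS, FA, BI, XT, VZ, RF, RC, KK, RB, KD, GF]
Visit LR; enqueue QJ → queue [FS, FA, BI, XT, VZ, RF, RC, KK, RB, KD, GF, QJ]
Visit FS; enqueue OW → queue [FA, BI, XT, VZ, RF, RC, KK, RB, KD, GF, QJ, OW]
Visit FA → queue [BI, XT, VZ, RF, RC, KK, RB, KD, GF, QJ, OW]
Visit BI; enqueue UC → queue [XT, VZ, RF, RC, KK, RB, KD, GF, QJ, OW, UC]
Visit XT → queue [VZ, RF, RC, KK, RB, KD, GF, QJ, OW, UC]
Visit VZ → queue [RF, RC, KK, RB, KD, GF, QJ, OW, UC]
Visit RF; enqueue VK → queue [RC, KK, RB, KD, GF, QJ, OW, UC, VK]
Visit RC → queue [KK, RB, KD, GF, QJ, OW, UC, VK]
Visit KK → queue [RB, KD, GF, QJ, OW, UC, VK]
Visit RB → queue [KD, GF, QJ, OW, UC, VK]
Visit KD → queue [GF, QJ, OW, UC, VK]
Visit GF → queue [QJ, OW, UC, VK]
Visit QJ → queue [OW, UC, VK]
Visit OW → queue [UC, VK]
Visit UC → queue [VK]
Visit VK → queue []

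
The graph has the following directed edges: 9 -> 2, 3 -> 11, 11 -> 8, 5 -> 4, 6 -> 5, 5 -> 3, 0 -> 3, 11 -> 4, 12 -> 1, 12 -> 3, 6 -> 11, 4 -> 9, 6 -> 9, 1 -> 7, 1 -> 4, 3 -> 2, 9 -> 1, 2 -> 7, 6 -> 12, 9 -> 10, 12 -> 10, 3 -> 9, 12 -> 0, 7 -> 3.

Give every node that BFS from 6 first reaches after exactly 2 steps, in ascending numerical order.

0, 1, 2, 3, 4, 8, 10

Level 0: 6
Level 1: 5, 9, 11, 12
Level 2: 0, 1, 2, 3, 4, 8, 10
Level 3: 7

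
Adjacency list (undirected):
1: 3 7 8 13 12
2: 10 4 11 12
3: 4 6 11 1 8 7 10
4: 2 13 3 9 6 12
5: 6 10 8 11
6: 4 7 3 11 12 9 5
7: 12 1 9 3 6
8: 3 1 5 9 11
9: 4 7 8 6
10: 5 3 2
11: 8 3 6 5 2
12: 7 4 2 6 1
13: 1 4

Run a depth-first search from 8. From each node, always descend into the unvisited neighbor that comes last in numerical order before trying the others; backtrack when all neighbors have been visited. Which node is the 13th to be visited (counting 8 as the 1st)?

2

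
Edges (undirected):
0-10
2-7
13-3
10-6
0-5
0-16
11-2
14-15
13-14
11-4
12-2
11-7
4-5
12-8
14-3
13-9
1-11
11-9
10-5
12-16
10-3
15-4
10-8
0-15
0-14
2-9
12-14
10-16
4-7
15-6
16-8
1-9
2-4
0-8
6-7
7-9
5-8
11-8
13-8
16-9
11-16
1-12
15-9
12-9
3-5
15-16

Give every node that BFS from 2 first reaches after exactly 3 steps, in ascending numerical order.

0, 3, 10

Level 0: 2
Level 1: 4, 7, 9, 11, 12
Level 2: 1, 5, 6, 8, 13, 14, 15, 16
Level 3: 0, 3, 10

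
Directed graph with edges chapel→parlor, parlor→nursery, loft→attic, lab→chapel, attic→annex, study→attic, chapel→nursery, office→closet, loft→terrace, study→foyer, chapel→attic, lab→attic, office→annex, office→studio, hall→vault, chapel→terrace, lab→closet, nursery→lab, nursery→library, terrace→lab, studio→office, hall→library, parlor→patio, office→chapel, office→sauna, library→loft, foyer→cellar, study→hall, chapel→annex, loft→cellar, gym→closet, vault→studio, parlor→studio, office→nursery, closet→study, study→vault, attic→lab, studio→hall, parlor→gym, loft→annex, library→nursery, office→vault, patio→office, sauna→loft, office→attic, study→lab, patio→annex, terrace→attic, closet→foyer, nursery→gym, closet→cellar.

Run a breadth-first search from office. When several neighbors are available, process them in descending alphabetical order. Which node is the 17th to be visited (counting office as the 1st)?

Visit office; enqueue vault, studio, sauna, nursery, closet, chapel, attic, annex → queue [vault, studio, sauna, nursery, closet, chapel, attic, annex]
Visit vault → queue [studio, sauna, nursery, closet, chapel, attic, annex]
Visit studio; enqueue hall → queue [sauna, nursery, closet, chapel, attic, annex, hall]
Visit sauna; enqueue loft → queue [nursery, closet, chapel, attic, annex, hall, loft]
Visit nursery; enqueue library, lab, gym → queue [closet, chapel, attic, annex, hall, loft, library, lab, gym]
Visit closet; enqueue study, foyer, cellar → queue [chapel, attic, annex, hall, loft, library, lab, gym, study, foyer, cellar]
Visit chapel; enqueue terrace, parlor → queue [attic, annex, hall, loft, library, lab, gym, study, foyer, cellar, terrace, parlor]
Visit attic → queue [annex, hall, loft, library, lab, gym, study, foyer, cellar, terrace, parlor]
Visit annex → queue [hall, loft, library, lab, gym, study, foyer, cellar, terrace, parlor]
Visit hall → queue [loft, library, lab, gym, study, foyer, cellar, terrace, parlor]
Visit loft → queue [library, lab, gym, study, foyer, cellar, terrace, parlor]
Visit library → queue [lab, gym, study, foyer, cellar, terrace, parlor]
Visit lab → queue [gym, study, foyer, cellar, terrace, parlor]
Visit gym → queue [study, foyer, cellar, terrace, parlor]
Visit study → queue [foyer, cellar, terrace, parlor]
Visit foyer → queue [cellar, terrace, parlor]
Visit cellar → queue [terrace, parlor]
Visit terrace → queue [parlor]
Visit parlor; enqueue patio → queue [patio]
Visit patio → queue []

Visit order: office, vault, studio, sauna, nursery, closet, chapel, attic, annex, hall, loft, library, lab, gym, study, foyer, cellar, terrace, parlor, patio

cellar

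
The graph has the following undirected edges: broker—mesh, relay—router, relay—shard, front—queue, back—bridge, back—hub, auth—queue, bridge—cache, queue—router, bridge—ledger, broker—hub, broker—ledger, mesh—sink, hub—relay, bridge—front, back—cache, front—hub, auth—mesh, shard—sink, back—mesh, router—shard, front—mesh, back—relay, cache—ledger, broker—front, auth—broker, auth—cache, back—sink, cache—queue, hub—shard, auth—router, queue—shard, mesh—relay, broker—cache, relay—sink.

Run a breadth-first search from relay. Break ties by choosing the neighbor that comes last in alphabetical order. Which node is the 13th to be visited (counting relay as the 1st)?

bridge

Visit relay; enqueue sink, shard, router, mesh, hub, back → queue [sink, shard, router, mesh, hub, back]
Visit sink → queue [shard, router, mesh, hub, back]
Visit shard; enqueue queue → queue [router, mesh, hub, back, queue]
Visit router; enqueue auth → queue [mesh, hub, back, queue, auth]
Visit mesh; enqueue front, broker → queue [hub, back, queue, auth, front, broker]
Visit hub → queue [back, queue, auth, front, broker]
Visit back; enqueue cache, bridge → queue [queue, auth, front, broker, cache, bridge]
Visit queue → queue [auth, front, broker, cache, bridge]
Visit auth → queue [front, broker, cache, bridge]
Visit front → queue [broker, cache, bridge]
Visit broker; enqueue ledger → queue [cache, bridge, ledger]
Visit cache → queue [bridge, ledger]
Visit bridge → queue [ledger]
Visit ledger → queue []

Visit order: relay, sink, shard, router, mesh, hub, back, queue, auth, front, broker, cache, bridge, ledger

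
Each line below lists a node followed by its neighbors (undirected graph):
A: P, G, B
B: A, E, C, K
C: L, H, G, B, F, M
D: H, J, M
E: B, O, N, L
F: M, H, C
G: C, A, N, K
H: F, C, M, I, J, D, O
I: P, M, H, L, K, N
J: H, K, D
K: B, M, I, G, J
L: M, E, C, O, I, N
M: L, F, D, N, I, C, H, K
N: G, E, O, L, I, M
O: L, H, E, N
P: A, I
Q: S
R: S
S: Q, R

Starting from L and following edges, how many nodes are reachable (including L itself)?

BFS from L visits: L, M, E, C, O, I, N, F, D, H, K, B, G, P, J, A
Reachable nodes: 16 of 19 total.

16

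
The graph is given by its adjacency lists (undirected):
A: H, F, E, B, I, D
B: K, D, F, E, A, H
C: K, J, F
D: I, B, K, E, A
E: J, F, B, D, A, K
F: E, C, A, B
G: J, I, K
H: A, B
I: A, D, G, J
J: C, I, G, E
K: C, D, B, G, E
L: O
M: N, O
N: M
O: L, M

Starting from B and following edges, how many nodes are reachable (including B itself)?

BFS from B visits: B, K, D, F, E, A, H, C, G, I, J
Reachable nodes: 11 of 15 total.

11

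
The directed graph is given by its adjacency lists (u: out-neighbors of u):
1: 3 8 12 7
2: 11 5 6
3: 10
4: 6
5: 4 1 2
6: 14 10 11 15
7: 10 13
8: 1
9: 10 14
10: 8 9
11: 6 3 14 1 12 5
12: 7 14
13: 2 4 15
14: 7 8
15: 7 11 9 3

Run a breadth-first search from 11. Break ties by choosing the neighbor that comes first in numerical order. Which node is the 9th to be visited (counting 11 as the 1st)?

Visit 11; enqueue 1, 3, 5, 6, 12, 14 → queue [1, 3, 5, 6, 12, 14]
Visit 1; enqueue 7, 8 → queue [3, 5, 6, 12, 14, 7, 8]
Visit 3; enqueue 10 → queue [5, 6, 12, 14, 7, 8, 10]
Visit 5; enqueue 2, 4 → queue [6, 12, 14, 7, 8, 10, 2, 4]
Visit 6; enqueue 15 → queue [12, 14, 7, 8, 10, 2, 4, 15]
Visit 12 → queue [14, 7, 8, 10, 2, 4, 15]
Visit 14 → queue [7, 8, 10, 2, 4, 15]
Visit 7; enqueue 13 → queue [8, 10, 2, 4, 15, 13]
Visit 8 → queue [10, 2, 4, 15, 13]
Visit 10; enqueue 9 → queue [2, 4, 15, 13, 9]
Visit 2 → queue [4, 15, 13, 9]
Visit 4 → queue [15, 13, 9]
Visit 15 → queue [13, 9]
Visit 13 → queue [9]
Visit 9 → queue []

Visit order: 11, 1, 3, 5, 6, 12, 14, 7, 8, 10, 2, 4, 15, 13, 9

8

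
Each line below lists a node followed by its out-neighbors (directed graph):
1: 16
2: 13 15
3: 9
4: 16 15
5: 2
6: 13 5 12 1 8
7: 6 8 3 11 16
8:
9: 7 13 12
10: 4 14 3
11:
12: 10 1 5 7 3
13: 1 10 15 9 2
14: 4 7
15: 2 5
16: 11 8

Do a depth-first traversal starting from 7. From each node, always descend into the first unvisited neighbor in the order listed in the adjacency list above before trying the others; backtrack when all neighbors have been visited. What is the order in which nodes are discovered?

Visit 7
7 → 6
6 → 13
13 → 1
1 → 16
16 → 11
16 → 8
13 → 10
10 → 4
4 → 15
15 → 2
15 → 5
10 → 14
10 → 3
3 → 9
9 → 12

7 → 6 → 13 → 1 → 16 → 11 → 8 → 10 → 4 → 15 → 2 → 5 → 14 → 3 → 9 → 12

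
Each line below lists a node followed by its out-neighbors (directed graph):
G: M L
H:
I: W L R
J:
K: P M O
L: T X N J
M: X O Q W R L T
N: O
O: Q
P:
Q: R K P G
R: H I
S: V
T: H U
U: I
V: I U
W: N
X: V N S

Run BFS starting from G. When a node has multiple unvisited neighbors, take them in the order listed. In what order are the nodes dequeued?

G -> M -> L -> X -> O -> Q -> W -> R -> T -> N -> J -> V -> S -> K -> P -> H -> I -> U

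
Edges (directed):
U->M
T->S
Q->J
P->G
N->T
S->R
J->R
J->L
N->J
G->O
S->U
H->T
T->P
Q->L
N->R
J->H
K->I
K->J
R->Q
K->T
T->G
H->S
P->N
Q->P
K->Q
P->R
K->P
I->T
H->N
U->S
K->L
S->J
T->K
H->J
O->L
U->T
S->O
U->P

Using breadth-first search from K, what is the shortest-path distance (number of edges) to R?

2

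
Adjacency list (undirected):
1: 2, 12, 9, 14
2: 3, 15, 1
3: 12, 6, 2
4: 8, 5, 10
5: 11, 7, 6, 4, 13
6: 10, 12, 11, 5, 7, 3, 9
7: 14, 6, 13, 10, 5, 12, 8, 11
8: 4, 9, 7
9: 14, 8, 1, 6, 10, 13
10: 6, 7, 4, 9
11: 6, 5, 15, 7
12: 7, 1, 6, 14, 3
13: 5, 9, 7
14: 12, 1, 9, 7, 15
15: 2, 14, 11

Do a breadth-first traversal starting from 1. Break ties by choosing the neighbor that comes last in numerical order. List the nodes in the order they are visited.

1 -> 14 -> 12 -> 9 -> 2 -> 15 -> 7 -> 6 -> 3 -> 13 -> 10 -> 8 -> 11 -> 5 -> 4

Visit 1; enqueue 14, 12, 9, 2 → queue [14, 12, 9, 2]
Visit 14; enqueue 15, 7 → queue [12, 9, 2, 15, 7]
Visit 12; enqueue 6, 3 → queue [9, 2, 15, 7, 6, 3]
Visit 9; enqueue 13, 10, 8 → queue [2, 15, 7, 6, 3, 13, 10, 8]
Visit 2 → queue [15, 7, 6, 3, 13, 10, 8]
Visit 15; enqueue 11 → queue [7, 6, 3, 13, 10, 8, 11]
Visit 7; enqueue 5 → queue [6, 3, 13, 10, 8, 11, 5]
Visit 6 → queue [3, 13, 10, 8, 11, 5]
Visit 3 → queue [13, 10, 8, 11, 5]
Visit 13 → queue [10, 8, 11, 5]
Visit 10; enqueue 4 → queue [8, 11, 5, 4]
Visit 8 → queue [11, 5, 4]
Visit 11 → queue [5, 4]
Visit 5 → queue [4]
Visit 4 → queue []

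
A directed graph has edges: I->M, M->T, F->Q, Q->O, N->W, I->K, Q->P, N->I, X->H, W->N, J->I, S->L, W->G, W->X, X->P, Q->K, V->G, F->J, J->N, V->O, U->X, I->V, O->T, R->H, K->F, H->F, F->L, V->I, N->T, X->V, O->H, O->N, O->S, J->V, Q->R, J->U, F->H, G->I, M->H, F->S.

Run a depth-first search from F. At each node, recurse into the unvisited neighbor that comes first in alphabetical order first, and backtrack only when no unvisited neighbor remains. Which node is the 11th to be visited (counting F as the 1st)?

Visit F
F → H
F → J
J → I
I → K
I → M
M → T
I → V
V → G
V → O
O → N
N → W
W → X
X → P
O → S
S → L
J → U
F → Q
Q → R

Visit order: F, H, J, I, K, M, T, V, G, O, N, W, X, P, S, L, U, Q, R

N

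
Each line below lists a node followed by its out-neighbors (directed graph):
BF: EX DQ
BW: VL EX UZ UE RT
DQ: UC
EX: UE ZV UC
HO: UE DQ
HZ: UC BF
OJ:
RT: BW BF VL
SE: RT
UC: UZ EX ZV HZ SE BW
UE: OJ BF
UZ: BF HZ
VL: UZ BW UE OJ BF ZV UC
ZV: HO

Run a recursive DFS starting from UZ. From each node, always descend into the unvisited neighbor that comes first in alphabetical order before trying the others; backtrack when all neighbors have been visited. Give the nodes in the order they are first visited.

UZ -> BF -> DQ -> UC -> BW -> EX -> UE -> OJ -> ZV -> HO -> RT -> VL -> HZ -> SE

Visit UZ
UZ → BF
BF → DQ
DQ → UC
UC → BW
BW → EX
EX → UE
UE → OJ
EX → ZV
ZV → HO
BW → RT
RT → VL
UC → HZ
UC → SE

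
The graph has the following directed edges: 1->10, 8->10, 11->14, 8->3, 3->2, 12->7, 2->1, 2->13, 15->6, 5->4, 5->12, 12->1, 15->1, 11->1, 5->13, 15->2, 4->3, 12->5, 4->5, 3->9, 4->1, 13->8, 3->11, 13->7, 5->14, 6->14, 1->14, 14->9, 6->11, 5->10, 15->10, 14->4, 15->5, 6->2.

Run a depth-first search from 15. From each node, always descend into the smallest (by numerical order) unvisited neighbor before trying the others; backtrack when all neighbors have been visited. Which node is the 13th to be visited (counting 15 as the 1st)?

5

Visit 15
15 → 1
1 → 10
1 → 14
14 → 4
4 → 3
3 → 2
2 → 13
13 → 7
13 → 8
3 → 9
3 → 11
4 → 5
5 → 12
15 → 6

Visit order: 15, 1, 10, 14, 4, 3, 2, 13, 7, 8, 9, 11, 5, 12, 6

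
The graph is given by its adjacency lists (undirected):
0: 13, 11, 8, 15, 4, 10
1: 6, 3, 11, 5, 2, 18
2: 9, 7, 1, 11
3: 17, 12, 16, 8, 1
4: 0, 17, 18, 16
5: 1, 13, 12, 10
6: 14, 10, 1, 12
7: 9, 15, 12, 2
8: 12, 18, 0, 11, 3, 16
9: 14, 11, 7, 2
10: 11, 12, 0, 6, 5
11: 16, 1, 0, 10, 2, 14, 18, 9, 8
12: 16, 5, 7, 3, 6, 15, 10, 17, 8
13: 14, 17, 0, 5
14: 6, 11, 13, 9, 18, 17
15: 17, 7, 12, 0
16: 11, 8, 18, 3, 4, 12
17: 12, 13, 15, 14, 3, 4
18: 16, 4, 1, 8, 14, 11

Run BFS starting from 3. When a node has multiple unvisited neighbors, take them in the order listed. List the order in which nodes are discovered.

3 → 17 → 12 → 16 → 8 → 1 → 13 → 15 → 14 → 4 → 5 → 7 → 6 → 10 → 11 → 18 → 0 → 2 → 9

Visit 3; enqueue 17, 12, 16, 8, 1 → queue [17, 12, 16, 8, 1]
Visit 17; enqueue 13, 15, 14, 4 → queue [12, 16, 8, 1, 13, 15, 14, 4]
Visit 12; enqueue 5, 7, 6, 10 → queue [16, 8, 1, 13, 15, 14, 4, 5, 7, 6, 10]
Visit 16; enqueue 11, 18 → queue [8, 1, 13, 15, 14, 4, 5, 7, 6, 10, 11, 18]
Visit 8; enqueue 0 → queue [1, 13, 15, 14, 4, 5, 7, 6, 10, 11, 18, 0]
Visit 1; enqueue 2 → queue [13, 15, 14, 4, 5, 7, 6, 10, 11, 18, 0, 2]
Visit 13 → queue [15, 14, 4, 5, 7, 6, 10, 11, 18, 0, 2]
Visit 15 → queue [14, 4, 5, 7, 6, 10, 11, 18, 0, 2]
Visit 14; enqueue 9 → queue [4, 5, 7, 6, 10, 11, 18, 0, 2, 9]
Visit 4 → queue [5, 7, 6, 10, 11, 18, 0, 2, 9]
Visit 5 → queue [7, 6, 10, 11, 18, 0, 2, 9]
Visit 7 → queue [6, 10, 11, 18, 0, 2, 9]
Visit 6 → queue [10, 11, 18, 0, 2, 9]
Visit 10 → queue [11, 18, 0, 2, 9]
Visit 11 → queue [18, 0, 2, 9]
Visit 18 → queue [0, 2, 9]
Visit 0 → queue [2, 9]
Visit 2 → queue [9]
Visit 9 → queue []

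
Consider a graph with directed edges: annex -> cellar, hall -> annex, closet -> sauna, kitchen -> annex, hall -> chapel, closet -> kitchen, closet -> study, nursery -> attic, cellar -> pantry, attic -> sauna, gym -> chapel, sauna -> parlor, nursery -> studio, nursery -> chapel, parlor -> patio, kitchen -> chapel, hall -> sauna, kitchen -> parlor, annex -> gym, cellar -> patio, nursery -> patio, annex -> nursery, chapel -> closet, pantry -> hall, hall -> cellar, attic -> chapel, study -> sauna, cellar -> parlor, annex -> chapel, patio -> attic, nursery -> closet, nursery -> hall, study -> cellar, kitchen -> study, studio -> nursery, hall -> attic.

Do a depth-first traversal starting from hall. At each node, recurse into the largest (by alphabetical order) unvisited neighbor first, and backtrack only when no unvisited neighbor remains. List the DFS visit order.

hall, sauna, parlor, patio, attic, chapel, closet, study, cellar, pantry, kitchen, annex, nursery, studio, gym

Visit hall
hall → sauna
sauna → parlor
parlor → patio
patio → attic
attic → chapel
chapel → closet
closet → study
study → cellar
cellar → pantry
closet → kitchen
kitchen → annex
annex → nursery
nursery → studio
annex → gym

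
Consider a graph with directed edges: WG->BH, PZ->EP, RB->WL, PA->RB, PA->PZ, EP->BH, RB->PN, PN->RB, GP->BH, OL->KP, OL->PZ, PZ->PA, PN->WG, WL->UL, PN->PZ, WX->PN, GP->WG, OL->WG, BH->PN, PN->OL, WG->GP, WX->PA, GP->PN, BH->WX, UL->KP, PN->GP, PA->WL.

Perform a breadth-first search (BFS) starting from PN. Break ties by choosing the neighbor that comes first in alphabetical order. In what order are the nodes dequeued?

Visit PN; enqueue GP, OL, PZ, RB, WG → queue [GP, OL, PZ, RB, WG]
Visit GP; enqueue BH → queue [OL, PZ, RB, WG, BH]
Visit OL; enqueue KP → queue [PZ, RB, WG, BH, KP]
Visit PZ; enqueue EP, PA → queue [RB, WG, BH, KP, EP, PA]
Visit RB; enqueue WL → queue [WG, BH, KP, EP, PA, WL]
Visit WG → queue [BH, KP, EP, PA, WL]
Visit BH; enqueue WX → queue [KP, EP, PA, WL, WX]
Visit KP → queue [EP, PA, WL, WX]
Visit EP → queue [PA, WL, WX]
Visit PA → queue [WL, WX]
Visit WL; enqueue UL → queue [WX, UL]
Visit WX → queue [UL]
Visit UL → queue []

PN → GP → OL → PZ → RB → WG → BH → KP → EP → PA → WL → WX → UL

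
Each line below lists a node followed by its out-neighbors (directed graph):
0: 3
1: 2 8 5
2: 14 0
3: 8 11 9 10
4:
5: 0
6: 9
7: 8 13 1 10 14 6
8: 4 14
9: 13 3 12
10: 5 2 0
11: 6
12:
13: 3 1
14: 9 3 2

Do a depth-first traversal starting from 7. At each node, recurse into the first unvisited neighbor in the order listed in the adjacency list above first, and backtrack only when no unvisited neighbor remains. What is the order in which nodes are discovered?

7 → 8 → 4 → 14 → 9 → 13 → 3 → 11 → 6 → 10 → 5 → 0 → 2 → 1 → 12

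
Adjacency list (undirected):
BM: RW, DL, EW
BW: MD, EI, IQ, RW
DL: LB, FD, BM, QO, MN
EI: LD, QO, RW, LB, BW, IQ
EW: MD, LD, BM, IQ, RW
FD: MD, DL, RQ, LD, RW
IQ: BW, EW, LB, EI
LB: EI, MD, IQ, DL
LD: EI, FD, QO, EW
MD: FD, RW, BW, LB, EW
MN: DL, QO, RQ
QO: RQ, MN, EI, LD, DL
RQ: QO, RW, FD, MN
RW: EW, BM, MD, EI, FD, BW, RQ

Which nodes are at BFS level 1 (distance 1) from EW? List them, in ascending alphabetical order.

Level 0: EW
Level 1: BM, IQ, LD, MD, RW
Level 2: BW, DL, EI, FD, LB, QO, RQ
Level 3: MN

BM, IQ, LD, MD, RW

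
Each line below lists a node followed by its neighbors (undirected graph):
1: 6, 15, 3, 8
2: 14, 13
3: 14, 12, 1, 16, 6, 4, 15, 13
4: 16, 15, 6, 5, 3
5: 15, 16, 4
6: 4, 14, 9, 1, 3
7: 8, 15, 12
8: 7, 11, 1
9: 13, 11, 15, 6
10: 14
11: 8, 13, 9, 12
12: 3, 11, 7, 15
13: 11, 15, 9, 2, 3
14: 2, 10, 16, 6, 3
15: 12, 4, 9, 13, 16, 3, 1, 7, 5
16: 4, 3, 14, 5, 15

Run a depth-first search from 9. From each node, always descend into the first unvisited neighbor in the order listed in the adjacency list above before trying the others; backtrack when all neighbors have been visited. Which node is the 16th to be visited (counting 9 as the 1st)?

5

Visit 9
9 → 13
13 → 11
11 → 8
8 → 7
7 → 15
15 → 12
12 → 3
3 → 14
14 → 2
14 → 10
14 → 16
16 → 4
4 → 6
6 → 1
4 → 5

Visit order: 9, 13, 11, 8, 7, 15, 12, 3, 14, 2, 10, 16, 4, 6, 1, 5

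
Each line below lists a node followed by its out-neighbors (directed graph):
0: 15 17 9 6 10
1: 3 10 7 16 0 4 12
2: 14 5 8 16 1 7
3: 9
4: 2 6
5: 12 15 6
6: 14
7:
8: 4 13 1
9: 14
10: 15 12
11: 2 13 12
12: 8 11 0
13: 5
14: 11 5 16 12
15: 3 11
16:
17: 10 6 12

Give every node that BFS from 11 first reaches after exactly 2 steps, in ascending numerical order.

0, 1, 5, 7, 8, 14, 16

Level 0: 11
Level 1: 2, 12, 13
Level 2: 0, 1, 5, 7, 8, 14, 16
Level 3: 3, 4, 6, 9, 10, 15, 17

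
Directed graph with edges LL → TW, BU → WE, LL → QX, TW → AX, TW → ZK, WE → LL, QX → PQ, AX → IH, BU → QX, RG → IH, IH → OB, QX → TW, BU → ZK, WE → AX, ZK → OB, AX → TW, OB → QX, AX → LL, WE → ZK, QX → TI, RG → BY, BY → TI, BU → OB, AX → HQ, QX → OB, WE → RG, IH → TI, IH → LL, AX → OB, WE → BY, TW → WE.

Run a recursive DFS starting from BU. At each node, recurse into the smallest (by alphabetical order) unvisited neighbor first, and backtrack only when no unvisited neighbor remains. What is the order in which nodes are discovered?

BU, OB, QX, PQ, TI, TW, AX, HQ, IH, LL, WE, BY, RG, ZK

Visit BU
BU → OB
OB → QX
QX → PQ
QX → TI
QX → TW
TW → AX
AX → HQ
AX → IH
IH → LL
TW → WE
WE → BY
WE → RG
WE → ZK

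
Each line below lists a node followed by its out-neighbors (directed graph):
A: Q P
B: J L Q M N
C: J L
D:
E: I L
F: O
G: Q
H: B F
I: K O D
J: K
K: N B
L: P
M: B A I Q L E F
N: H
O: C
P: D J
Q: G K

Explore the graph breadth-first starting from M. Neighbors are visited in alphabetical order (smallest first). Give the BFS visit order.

M, A, B, E, F, I, L, Q, P, J, N, O, D, K, G, H, C

Visit M; enqueue A, B, E, F, I, L, Q → queue [A, B, E, F, I, L, Q]
Visit A; enqueue P → queue [B, E, F, I, L, Q, P]
Visit B; enqueue J, N → queue [E, F, I, L, Q, P, J, N]
Visit E → queue [F, I, L, Q, P, J, N]
Visit F; enqueue O → queue [I, L, Q, P, J, N, O]
Visit I; enqueue D, K → queue [L, Q, P, J, N, O, D, K]
Visit L → queue [Q, P, J, N, O, D, K]
Visit Q; enqueue G → queue [P, J, N, O, D, K, G]
Visit P → queue [J, N, O, D, K, G]
Visit J → queue [N, O, D, K, G]
Visit N; enqueue H → queue [O, D, K, G, H]
Visit O; enqueue C → queue [D, K, G, H, C]
Visit D → queue [K, G, H, C]
Visit K → queue [G, H, C]
Visit G → queue [H, C]
Visit H → queue [C]
Visit C → queue []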